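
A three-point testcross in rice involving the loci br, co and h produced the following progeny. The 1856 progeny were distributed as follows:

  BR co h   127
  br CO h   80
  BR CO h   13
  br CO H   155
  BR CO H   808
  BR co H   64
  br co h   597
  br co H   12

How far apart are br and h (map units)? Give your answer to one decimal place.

The two most frequent reciprocal classes, BR CO H and br co h, are the parental types, so the F1 was BR CO H / br co h.
The two rarest classes, BR CO h and br co H, are the double crossovers. Comparing them with the parentals, only the h allele has switched, so h is the middle locus and the order is br – h – co.
Crossovers in the br–h interval produce the single-crossover classes br CO H and BR co h (155 + 127 = 282) plus the double crossovers (25).
RF(br–h) = (282 + 25) / 1856 = 307/1856 = 0.1654 → 16.5 map units.

16.5 map units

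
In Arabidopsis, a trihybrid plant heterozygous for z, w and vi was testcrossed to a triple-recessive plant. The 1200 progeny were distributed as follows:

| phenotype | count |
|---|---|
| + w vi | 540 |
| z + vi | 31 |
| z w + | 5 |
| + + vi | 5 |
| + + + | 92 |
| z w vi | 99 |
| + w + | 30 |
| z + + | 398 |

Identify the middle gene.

w

The two most frequent reciprocal classes, z + + and + w vi, are the parental types, so the F1 was z + + / + w vi.
The two rarest classes, z w + and + + vi, are the double crossovers. Comparing them with the parentals, only the w allele has switched, so w is the middle locus and the order is z – w – vi.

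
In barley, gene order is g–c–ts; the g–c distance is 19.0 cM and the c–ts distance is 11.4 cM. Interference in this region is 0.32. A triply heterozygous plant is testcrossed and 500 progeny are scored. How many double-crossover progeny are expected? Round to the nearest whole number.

Map distances give recombination frequencies of 0.190 and 0.114 for the two intervals.
With interference 0.32 (so coincidence = 0.68), expected double-crossover frequency = 0.190 × 0.114 × 0.68 = 0.01473.
Expected number = 0.01473 × 500 = 7.36 ≈ 7.

7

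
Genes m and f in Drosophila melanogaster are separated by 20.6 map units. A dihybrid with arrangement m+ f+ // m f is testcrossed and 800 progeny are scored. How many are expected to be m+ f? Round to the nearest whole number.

A map distance of 20.6 map units corresponds to a recombination frequency of 0.206.
The F1 is m+ f+ / m f, so m+ f is a recombinant gamete class with expected frequency r/2 = 0.206/2 = 0.1030.
Expected number = 0.1030 × 800 = 82.40 ≈ 82.

82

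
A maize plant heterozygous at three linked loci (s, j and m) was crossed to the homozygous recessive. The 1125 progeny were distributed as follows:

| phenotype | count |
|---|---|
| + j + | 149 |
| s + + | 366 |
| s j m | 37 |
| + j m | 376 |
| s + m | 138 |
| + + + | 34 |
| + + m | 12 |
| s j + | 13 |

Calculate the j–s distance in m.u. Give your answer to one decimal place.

The two most frequent reciprocal classes, + j m and s + +, are the parental types, so the F1 was + j m / s + +.
The two rarest classes, + + m and s j +, are the double crossovers. Comparing them with the parentals, only the j allele has switched, so j is the middle locus and the order is s – j – m.
Crossovers in the s–j interval produce the single-crossover classes s j m and + + + (37 + 34 = 71) plus the double crossovers (25).
RF(s–j) = (71 + 25) / 1125 = 96/1125 = 0.0853 → 8.5 m.u.

8.5 m.u.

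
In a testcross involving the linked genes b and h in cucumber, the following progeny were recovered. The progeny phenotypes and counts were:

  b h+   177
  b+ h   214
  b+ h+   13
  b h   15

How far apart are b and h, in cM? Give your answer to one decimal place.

6.7 cM

The two most frequent classes, b+ h (214) and b h+ (177), are the parental types, so the F1 was b+ h / b h+.
The recombinant classes are b+ h+ and b h: 13 + 15 = 28.
Recombination frequency = 28/419 = 0.0668 ≈ 6.7%, i.e. 6.7 cM.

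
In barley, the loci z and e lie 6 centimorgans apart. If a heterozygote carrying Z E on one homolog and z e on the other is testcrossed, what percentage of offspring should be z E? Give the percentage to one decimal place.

A map distance of 6 centimorgans corresponds to a recombination frequency of 0.060.
The F1 is Z E / z e, so z E is a recombinant gamete class with expected frequency r/2 = 0.060/2 = 0.0300.
That is 0.0300 = 3.0% of the progeny.

3.0%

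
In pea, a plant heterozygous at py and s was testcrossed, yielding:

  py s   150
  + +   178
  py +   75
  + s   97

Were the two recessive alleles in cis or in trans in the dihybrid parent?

cis

The two most frequent classes are + + (178) and py s (150); these are the parental (non-recombinant) types.
So the F1 carried + + on one chromosome and py s on the other — the recessive alleles are on the same chromosome (cis / coupling).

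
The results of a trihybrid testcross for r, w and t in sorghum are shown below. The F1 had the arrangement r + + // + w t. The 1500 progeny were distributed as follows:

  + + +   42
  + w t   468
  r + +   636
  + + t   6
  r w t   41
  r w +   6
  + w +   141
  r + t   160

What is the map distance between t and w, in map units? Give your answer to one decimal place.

The two rarest classes, r w + and + + t, are the double crossovers. Comparing them with the parentals, only the w allele has switched, so w is the middle locus and the order is t – w – r.
Crossovers in the t–w interval produce the single-crossover classes r + t and + w + (160 + 141 = 301) plus the double crossovers (12).
RF(t–w) = (301 + 12) / 1500 = 313/1500 = 0.2087 → 20.9 map units.

20.9 map units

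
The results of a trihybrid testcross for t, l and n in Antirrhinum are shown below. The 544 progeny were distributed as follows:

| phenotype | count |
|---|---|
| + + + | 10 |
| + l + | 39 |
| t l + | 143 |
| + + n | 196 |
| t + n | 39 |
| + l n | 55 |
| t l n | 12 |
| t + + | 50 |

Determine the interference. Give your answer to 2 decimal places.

0.06

The two most frequent reciprocal classes, + + n and t l +, are the parental types, so the F1 was + + n / t l +.
The two rarest classes, + + + and t l n, are the double crossovers. Comparing them with the parentals, only the n allele has switched, so n is the middle locus and the order is l – n – t.
l–n: (105 + 22)/544 = 0.2335; n–t: (78 + 22)/544 = 0.1838.
Expected DCO frequency = 0.2335 × 0.1838 ≈ 0.04292; observed = 22/544 ≈ 0.04044.
Coefficient of coincidence = 0.04044/0.04292 ≈ 0.94; interference = 1 − 0.94 = 0.06.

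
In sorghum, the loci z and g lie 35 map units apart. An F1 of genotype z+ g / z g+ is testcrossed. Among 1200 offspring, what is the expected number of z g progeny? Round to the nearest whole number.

210

A map distance of 35 map units corresponds to a recombination frequency of 0.350.
The F1 is z+ g / z g+, so z g is a recombinant gamete class with expected frequency r/2 = 0.350/2 = 0.1750.
Expected number = 0.1750 × 1200 = 210.00 ≈ 210.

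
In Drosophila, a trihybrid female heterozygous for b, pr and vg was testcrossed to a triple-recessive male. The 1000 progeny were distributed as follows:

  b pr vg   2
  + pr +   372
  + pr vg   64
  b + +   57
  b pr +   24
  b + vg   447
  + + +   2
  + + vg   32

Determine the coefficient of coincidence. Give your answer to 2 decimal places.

0.53

The two most frequent reciprocal classes, + pr + and b + vg, are the parental types, so the F1 was + pr + / b + vg.
The two rarest classes, + + + and b pr vg, are the double crossovers. Comparing them with the parentals, only the pr allele has switched, so pr is the middle locus and the order is vg – pr – b.
vg–pr: (121 + 4)/1000 = 0.1250; pr–b: (56 + 4)/1000 = 0.0600.
Expected DCO frequency = 0.1250 × 0.0600 ≈ 0.00750; observed = 4/1000 ≈ 0.00400.
Coefficient of coincidence = 0.00400/0.00750 ≈ 0.53.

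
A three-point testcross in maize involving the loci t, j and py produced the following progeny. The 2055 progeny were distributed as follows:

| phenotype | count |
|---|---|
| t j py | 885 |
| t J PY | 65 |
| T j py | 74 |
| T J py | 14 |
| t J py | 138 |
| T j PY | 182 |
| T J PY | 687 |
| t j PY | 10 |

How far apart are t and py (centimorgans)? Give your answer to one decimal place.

7.9 centimorgans

The two most frequent reciprocal classes, T J PY and t j py, are the parental types, so the F1 was T J PY / t j py.
The two rarest classes, T J py and t j PY, are the double crossovers. Comparing them with the parentals, only the py allele has switched, so py is the middle locus and the order is j – py – t.
Crossovers in the py–t interval produce the single-crossover classes t J PY and T j py (65 + 74 = 139) plus the double crossovers (24).
RF(py–t) = (139 + 24) / 2055 = 163/2055 = 0.0793 → 7.9 centimorgans.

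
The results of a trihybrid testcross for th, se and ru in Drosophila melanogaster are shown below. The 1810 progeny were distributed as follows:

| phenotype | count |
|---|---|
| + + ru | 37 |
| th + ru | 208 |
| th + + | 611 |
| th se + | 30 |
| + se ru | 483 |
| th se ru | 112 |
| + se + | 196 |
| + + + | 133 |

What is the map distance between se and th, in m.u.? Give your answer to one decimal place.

The two most frequent reciprocal classes, th + + and + se ru, are the parental types, so the F1 was th + + / + se ru.
The two rarest classes, th se + and + + ru, are the double crossovers. Comparing them with the parentals, only the se allele has switched, so se is the middle locus and the order is ru – se – th.
Crossovers in the se–th interval produce the single-crossover classes + + + and th se ru (133 + 112 = 245) plus the double crossovers (67).
RF(se–th) = (245 + 67) / 1810 = 312/1810 = 0.1724 → 17.2 m.u.

17.2 m.u.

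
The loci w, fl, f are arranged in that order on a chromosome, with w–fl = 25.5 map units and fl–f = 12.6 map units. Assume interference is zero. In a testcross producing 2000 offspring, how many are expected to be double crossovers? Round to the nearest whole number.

Map distances give recombination frequencies of 0.255 and 0.126 for the two intervals.
With no interference, expected double-crossover frequency = 0.255 × 0.126 = 0.03213.
Expected number = 0.03213 × 2000 = 64.26 ≈ 64.

64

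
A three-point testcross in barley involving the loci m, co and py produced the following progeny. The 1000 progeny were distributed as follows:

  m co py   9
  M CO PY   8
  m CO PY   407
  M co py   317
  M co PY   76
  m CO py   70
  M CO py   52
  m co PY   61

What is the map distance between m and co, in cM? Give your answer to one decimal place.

The two most frequent reciprocal classes, M co py and m CO PY, are the parental types, so the F1 was M co py / m CO PY.
The two rarest classes, m co py and M CO PY, are the double crossovers. Comparing them with the parentals, only the m allele has switched, so m is the middle locus and the order is co – m – py.
Crossovers in the co–m interval produce the single-crossover classes M CO py and m co PY (52 + 61 = 113) plus the double crossovers (17).
RF(co–m) = (113 + 17) / 1000 = 130/1000 = 0.1300 → 13.0 cM.

13.0 cM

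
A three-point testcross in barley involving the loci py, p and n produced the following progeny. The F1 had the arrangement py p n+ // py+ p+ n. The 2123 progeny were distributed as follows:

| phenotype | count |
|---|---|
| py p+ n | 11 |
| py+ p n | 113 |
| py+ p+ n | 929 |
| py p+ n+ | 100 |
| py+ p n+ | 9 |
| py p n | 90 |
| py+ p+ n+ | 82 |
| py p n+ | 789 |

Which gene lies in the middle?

py

The two rarest classes, py+ p n+ and py p+ n, are the double crossovers. Comparing them with the parentals, only the py allele has switched, so py is the middle locus and the order is p – py – n.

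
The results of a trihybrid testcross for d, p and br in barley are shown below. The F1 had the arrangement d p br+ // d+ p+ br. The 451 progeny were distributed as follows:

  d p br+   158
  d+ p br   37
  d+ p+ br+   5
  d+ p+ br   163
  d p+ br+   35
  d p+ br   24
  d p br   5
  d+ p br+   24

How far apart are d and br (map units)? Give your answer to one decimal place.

The two rarest classes, d p br and d+ p+ br+, are the double crossovers. Comparing them with the parentals, only the br allele has switched, so br is the middle locus and the order is p – br – d.
Crossovers in the br–d interval produce the single-crossover classes d+ p br+ and d p+ br (24 + 24 = 48) plus the double crossovers (10).
RF(br–d) = (48 + 10) / 451 = 58/451 = 0.1286 → 12.9 map units.

12.9 map units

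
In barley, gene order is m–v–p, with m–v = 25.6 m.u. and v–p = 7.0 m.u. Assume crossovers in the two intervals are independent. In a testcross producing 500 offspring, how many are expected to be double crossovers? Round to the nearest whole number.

Map distances give recombination frequencies of 0.256 and 0.070 for the two intervals.
With no interference, expected double-crossover frequency = 0.256 × 0.070 = 0.01792.
Expected number = 0.01792 × 500 = 8.96 ≈ 9.

9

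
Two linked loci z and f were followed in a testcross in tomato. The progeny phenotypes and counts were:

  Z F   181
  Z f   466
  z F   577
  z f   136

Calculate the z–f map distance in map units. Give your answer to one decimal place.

The two most frequent classes, Z f (466) and z F (577), are the parental types, so the F1 was Z f / z F.
The recombinant classes are Z F and z f: 181 + 136 = 317.
Recombination frequency = 317/1360 = 0.2331 ≈ 23.3%, i.e. 23.3 map units.

23.3 map units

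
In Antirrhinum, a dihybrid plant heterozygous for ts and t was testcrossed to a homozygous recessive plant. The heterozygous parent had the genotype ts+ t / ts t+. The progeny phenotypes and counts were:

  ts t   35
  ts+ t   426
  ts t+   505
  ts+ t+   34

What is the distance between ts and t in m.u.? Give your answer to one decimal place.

6.9 m.u.

The recombinant classes are ts+ t+ and ts t: 34 + 35 = 69.
Recombination frequency = 69/1000 = 0.0690 ≈ 6.9%, i.e. 6.9 m.u.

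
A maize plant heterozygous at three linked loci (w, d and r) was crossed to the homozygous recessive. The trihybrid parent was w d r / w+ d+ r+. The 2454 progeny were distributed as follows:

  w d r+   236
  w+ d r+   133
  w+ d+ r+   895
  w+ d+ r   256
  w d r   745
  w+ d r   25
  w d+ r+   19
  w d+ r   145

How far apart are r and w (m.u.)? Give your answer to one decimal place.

The two rarest classes, w+ d r and w d+ r+, are the double crossovers. Comparing them with the parentals, only the w allele has switched, so w is the middle locus and the order is r – w – d.
Crossovers in the r–w interval produce the single-crossover classes w d r+ and w+ d+ r (236 + 256 = 492) plus the double crossovers (44).
RF(r–w) = (492 + 44) / 2454 = 536/2454 = 0.2184 → 21.8 m.u.

21.8 m.u.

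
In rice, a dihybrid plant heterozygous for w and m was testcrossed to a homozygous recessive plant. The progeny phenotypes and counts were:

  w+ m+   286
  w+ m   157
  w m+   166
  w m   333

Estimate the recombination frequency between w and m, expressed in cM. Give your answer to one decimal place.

The two most frequent classes, w+ m+ (286) and w m (333), are the parental types, so the F1 was w+ m+ / w m.
The recombinant classes are w+ m and w m+: 157 + 166 = 323.
Recombination frequency = 323/942 = 0.3429 ≈ 34.3%, i.e. 34.3 cM.

34.3 cM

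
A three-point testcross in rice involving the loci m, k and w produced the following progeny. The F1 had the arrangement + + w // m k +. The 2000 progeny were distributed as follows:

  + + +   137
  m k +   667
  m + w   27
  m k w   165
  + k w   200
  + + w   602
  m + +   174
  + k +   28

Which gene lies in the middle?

The two rarest classes, m + w and + k +, are the double crossovers. Comparing them with the parentals, only the m allele has switched, so m is the middle locus and the order is w – m – k.

m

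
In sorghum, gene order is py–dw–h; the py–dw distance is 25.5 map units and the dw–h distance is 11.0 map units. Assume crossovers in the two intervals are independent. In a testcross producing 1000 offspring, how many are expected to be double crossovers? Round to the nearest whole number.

Map distances give recombination frequencies of 0.255 and 0.110 for the two intervals.
With no interference, expected double-crossover frequency = 0.255 × 0.110 = 0.02805.
Expected number = 0.02805 × 1000 = 28.05 ≈ 28.

28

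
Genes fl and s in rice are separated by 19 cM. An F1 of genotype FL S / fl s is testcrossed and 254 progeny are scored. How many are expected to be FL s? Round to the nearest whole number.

A map distance of 19 cM corresponds to a recombination frequency of 0.190.
The F1 is FL S / fl s, so FL s is a recombinant gamete class with expected frequency r/2 = 0.190/2 = 0.0950.
Expected number = 0.0950 × 254 = 24.13 ≈ 24.

24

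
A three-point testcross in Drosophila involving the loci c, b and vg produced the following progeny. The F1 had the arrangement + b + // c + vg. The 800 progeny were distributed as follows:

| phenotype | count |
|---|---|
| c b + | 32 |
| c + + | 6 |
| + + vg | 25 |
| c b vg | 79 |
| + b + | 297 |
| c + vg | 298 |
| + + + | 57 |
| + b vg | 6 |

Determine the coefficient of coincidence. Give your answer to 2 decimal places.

The two rarest classes, + b vg and c + +, are the double crossovers. Comparing them with the parentals, only the vg allele has switched, so vg is the middle locus and the order is c – vg – b.
c–vg: (57 + 12)/800 = 0.0862; vg–b: (136 + 12)/800 = 0.1850.
Expected DCO frequency = 0.0862 × 0.1850 ≈ 0.01595; observed = 12/800 ≈ 0.01500.
Coefficient of coincidence = 0.01500/0.01595 ≈ 0.94.

0.94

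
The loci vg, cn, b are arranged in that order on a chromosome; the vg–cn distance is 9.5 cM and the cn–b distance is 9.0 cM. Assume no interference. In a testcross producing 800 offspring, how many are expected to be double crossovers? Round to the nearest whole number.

7

Map distances give recombination frequencies of 0.095 and 0.090 for the two intervals.
With no interference, expected double-crossover frequency = 0.095 × 0.090 = 0.00855.
Expected number = 0.00855 × 800 = 6.84 ≈ 7.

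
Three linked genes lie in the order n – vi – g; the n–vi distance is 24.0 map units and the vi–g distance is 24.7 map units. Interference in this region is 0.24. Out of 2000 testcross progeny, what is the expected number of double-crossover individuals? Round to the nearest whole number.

Map distances give recombination frequencies of 0.240 and 0.247 for the two intervals.
With interference 0.24 (so coincidence = 0.76), expected double-crossover frequency = 0.240 × 0.247 × 0.76 = 0.04505.
Expected number = 0.04505 × 2000 = 90.11 ≈ 90.

90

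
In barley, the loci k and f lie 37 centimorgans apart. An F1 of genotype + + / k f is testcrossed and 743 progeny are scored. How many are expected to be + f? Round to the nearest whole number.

A map distance of 37 centimorgans corresponds to a recombination frequency of 0.370.
The F1 is + + / k f, so + f is a recombinant gamete class with expected frequency r/2 = 0.370/2 = 0.1850.
Expected number = 0.1850 × 743 = 137.46 ≈ 137.

137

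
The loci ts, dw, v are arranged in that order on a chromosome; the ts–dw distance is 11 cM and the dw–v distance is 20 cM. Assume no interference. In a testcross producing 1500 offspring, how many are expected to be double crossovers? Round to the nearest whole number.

33

Map distances give recombination frequencies of 0.110 and 0.200 for the two intervals.
With no interference, expected double-crossover frequency = 0.110 × 0.200 = 0.02200.
Expected number = 0.02200 × 1500 = 33.00 ≈ 33.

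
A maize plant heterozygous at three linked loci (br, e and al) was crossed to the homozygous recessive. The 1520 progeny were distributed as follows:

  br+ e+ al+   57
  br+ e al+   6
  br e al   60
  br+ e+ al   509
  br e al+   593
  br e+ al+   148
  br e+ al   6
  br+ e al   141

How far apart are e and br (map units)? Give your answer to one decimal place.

The two most frequent reciprocal classes, br+ e+ al and br e al+, are the parental types, so the F1 was br+ e+ al / br e al+.
The two rarest classes, br e+ al and br+ e al+, are the double crossovers. Comparing them with the parentals, only the br allele has switched, so br is the middle locus and the order is al – br – e.
Crossovers in the br–e interval produce the single-crossover classes br+ e al and br e+ al+ (141 + 148 = 289) plus the double crossovers (12).
RF(br–e) = (289 + 12) / 1520 = 301/1520 = 0.1980 → 19.8 map units.

19.8 map units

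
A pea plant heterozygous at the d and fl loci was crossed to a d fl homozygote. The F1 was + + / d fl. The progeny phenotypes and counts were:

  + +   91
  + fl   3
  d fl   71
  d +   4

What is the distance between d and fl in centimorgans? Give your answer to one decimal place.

4.1 centimorgans

The recombinant classes are + fl and d +: 3 + 4 = 7.
Recombination frequency = 7/169 = 0.0414 ≈ 4.1%, i.e. 4.1 centimorgans.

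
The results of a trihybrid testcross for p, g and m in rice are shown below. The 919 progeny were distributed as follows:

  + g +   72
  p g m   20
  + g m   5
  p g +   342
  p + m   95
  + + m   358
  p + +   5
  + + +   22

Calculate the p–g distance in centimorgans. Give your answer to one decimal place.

The two most frequent reciprocal classes, + + m and p g +, are the parental types, so the F1 was + + m / p g +.
The two rarest classes, + g m and p + +, are the double crossovers. Comparing them with the parentals, only the g allele has switched, so g is the middle locus and the order is p – g – m.
Crossovers in the p–g interval produce the single-crossover classes p + m and + g + (95 + 72 = 167) plus the double crossovers (10).
RF(p–g) = (167 + 10) / 919 = 177/919 = 0.1926 → 19.3 centimorgans.

19.3 centimorgans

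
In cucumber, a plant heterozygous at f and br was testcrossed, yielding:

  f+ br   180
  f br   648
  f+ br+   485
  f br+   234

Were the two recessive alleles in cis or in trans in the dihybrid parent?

cis

The two most frequent classes are f+ br+ (485) and f br (648); these are the parental (non-recombinant) types.
So the F1 carried f+ br+ on one chromosome and f br on the other — the recessive alleles are on the same chromosome (cis / coupling).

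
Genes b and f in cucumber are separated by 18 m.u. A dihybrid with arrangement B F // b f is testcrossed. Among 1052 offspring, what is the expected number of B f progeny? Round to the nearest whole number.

95

A map distance of 18 m.u. corresponds to a recombination frequency of 0.180.
The F1 is B F / b f, so B f is a recombinant gamete class with expected frequency r/2 = 0.180/2 = 0.0900.
Expected number = 0.0900 × 1052 = 94.68 ≈ 95.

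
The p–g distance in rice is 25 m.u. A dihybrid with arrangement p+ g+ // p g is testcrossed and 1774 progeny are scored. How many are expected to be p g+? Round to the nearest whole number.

222

A map distance of 25 m.u. corresponds to a recombination frequency of 0.250.
The F1 is p+ g+ / p g, so p g+ is a recombinant gamete class with expected frequency r/2 = 0.250/2 = 0.1250.
Expected number = 0.1250 × 1774 = 221.75 ≈ 222.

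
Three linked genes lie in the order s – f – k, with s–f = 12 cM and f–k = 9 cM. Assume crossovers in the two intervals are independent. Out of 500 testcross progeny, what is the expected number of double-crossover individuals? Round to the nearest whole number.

Map distances give recombination frequencies of 0.120 and 0.090 for the two intervals.
With no interference, expected double-crossover frequency = 0.120 × 0.090 = 0.01080.
Expected number = 0.01080 × 500 = 5.40 ≈ 5.

5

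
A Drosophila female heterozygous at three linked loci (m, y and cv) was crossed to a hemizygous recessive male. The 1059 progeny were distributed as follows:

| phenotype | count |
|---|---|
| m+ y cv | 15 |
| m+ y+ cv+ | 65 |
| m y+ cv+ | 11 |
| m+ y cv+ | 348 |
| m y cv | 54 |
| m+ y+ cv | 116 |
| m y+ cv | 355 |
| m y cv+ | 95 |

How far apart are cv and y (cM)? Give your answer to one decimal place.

13.7 cM

The two most frequent reciprocal classes, m y+ cv and m+ y cv+, are the parental types, so the F1 was m y+ cv / m+ y cv+.
The two rarest classes, m y+ cv+ and m+ y cv, are the double crossovers. Comparing them with the parentals, only the cv allele has switched, so cv is the middle locus and the order is m – cv – y.
Crossovers in the cv–y interval produce the single-crossover classes m y cv and m+ y+ cv+ (54 + 65 = 119) plus the double crossovers (26).
RF(cv–y) = (119 + 26) / 1059 = 145/1059 = 0.1369 → 13.7 cM.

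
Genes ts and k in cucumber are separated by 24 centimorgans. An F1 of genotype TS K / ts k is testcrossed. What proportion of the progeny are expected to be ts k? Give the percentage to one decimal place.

38.0%

A map distance of 24 centimorgans corresponds to a recombination frequency of 0.240.
The F1 is TS K / ts k, so ts k is a parental gamete class with expected frequency (1 − r)/2 = 0.760/2 = 0.3800.
That is 0.3800 = 38.0% of the progeny.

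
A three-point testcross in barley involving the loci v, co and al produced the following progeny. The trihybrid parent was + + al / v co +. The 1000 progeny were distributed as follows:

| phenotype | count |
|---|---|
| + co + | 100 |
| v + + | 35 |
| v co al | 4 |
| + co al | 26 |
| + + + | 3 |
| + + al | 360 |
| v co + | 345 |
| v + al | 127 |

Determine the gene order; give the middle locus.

al

The two rarest classes, + + + and v co al, are the double crossovers. Comparing them with the parentals, only the al allele has switched, so al is the middle locus and the order is co – al – v.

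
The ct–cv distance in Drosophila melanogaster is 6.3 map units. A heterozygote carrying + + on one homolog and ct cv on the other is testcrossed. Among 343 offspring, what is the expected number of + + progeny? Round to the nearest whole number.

161

A map distance of 6.3 map units corresponds to a recombination frequency of 0.063.
The F1 is + + / ct cv, so + + is a parental gamete class with expected frequency (1 − r)/2 = 0.937/2 = 0.4685.
Expected number = 0.4685 × 343 = 160.70 ≈ 161.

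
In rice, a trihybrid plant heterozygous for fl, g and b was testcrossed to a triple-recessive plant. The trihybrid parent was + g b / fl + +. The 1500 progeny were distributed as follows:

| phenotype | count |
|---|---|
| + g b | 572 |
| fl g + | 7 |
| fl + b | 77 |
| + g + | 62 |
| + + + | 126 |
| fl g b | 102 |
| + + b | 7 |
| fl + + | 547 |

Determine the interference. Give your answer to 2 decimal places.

The two rarest classes, + + b and fl g +, are the double crossovers. Comparing them with the parentals, only the g allele has switched, so g is the middle locus and the order is b – g – fl.
b–g: (139 + 14)/1500 = 0.1020; g–fl: (228 + 14)/1500 = 0.1613.
Expected DCO frequency = 0.1020 × 0.1613 ≈ 0.01645; observed = 14/1500 ≈ 0.00933.
Coefficient of coincidence = 0.00933/0.01645 ≈ 0.57; interference = 1 − 0.57 = 0.43.

0.43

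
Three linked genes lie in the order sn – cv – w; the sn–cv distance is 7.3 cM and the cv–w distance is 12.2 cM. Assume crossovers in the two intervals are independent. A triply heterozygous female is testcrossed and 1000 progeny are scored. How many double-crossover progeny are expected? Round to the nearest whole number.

Map distances give recombination frequencies of 0.073 and 0.122 for the two intervals.
With no interference, expected double-crossover frequency = 0.073 × 0.122 = 0.00891.
Expected number = 0.00891 × 1000 = 8.91 ≈ 9.

9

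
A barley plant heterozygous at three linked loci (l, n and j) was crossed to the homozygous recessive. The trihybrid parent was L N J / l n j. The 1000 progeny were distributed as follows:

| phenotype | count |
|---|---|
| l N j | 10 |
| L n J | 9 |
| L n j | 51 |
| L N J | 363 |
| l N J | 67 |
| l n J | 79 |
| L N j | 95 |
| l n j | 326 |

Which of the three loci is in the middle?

n

The two rarest classes, L n J and l N j, are the double crossovers. Comparing them with the parentals, only the n allele has switched, so n is the middle locus and the order is j – n – l.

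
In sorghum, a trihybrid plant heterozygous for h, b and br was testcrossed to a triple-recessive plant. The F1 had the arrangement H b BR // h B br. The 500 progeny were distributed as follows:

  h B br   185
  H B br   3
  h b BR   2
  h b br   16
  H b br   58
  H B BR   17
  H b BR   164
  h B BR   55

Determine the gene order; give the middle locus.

h

The two rarest classes, h b BR and H B br, are the double crossovers. Comparing them with the parentals, only the h allele has switched, so h is the middle locus and the order is br – h – b.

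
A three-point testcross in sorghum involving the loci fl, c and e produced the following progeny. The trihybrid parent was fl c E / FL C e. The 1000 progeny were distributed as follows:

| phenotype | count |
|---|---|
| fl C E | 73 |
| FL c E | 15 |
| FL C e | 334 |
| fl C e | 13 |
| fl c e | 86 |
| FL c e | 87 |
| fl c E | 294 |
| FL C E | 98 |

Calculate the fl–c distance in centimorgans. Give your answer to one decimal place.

The two rarest classes, FL c E and fl C e, are the double crossovers. Comparing them with the parentals, only the fl allele has switched, so fl is the middle locus and the order is e – fl – c.
Crossovers in the fl–c interval produce the single-crossover classes fl C E and FL c e (73 + 87 = 160) plus the double crossovers (28).
RF(fl–c) = (160 + 28) / 1000 = 188/1000 = 0.1880 → 18.8 centimorgans.

18.8 centimorgans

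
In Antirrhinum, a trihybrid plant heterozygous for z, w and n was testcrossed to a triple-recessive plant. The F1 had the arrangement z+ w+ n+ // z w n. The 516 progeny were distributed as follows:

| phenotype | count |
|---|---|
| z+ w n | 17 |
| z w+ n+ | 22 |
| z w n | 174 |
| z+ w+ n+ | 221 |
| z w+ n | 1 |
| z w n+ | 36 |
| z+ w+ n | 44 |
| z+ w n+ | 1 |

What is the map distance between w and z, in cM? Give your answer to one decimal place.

7.9 cM

The two rarest classes, z+ w n+ and z w+ n, are the double crossovers. Comparing them with the parentals, only the w allele has switched, so w is the middle locus and the order is z – w – n.
Crossovers in the z–w interval produce the single-crossover classes z w+ n+ and z+ w n (22 + 17 = 39) plus the double crossovers (2).
RF(z–w) = (39 + 2) / 516 = 41/516 = 0.0795 → 7.9 cM.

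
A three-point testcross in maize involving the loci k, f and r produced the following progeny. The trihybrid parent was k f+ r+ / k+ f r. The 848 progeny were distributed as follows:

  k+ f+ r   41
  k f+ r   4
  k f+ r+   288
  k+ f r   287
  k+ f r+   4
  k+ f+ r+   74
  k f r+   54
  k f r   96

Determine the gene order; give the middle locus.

r

The two rarest classes, k f+ r and k+ f r+, are the double crossovers. Comparing them with the parentals, only the r allele has switched, so r is the middle locus and the order is k – r – f.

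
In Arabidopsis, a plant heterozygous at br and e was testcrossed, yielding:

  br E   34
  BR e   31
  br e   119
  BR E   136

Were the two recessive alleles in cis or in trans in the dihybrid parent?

The two most frequent classes are BR E (136) and br e (119); these are the parental (non-recombinant) types.
So the F1 carried BR E on one chromosome and br e on the other — the recessive alleles are on the same chromosome (cis / coupling).

cis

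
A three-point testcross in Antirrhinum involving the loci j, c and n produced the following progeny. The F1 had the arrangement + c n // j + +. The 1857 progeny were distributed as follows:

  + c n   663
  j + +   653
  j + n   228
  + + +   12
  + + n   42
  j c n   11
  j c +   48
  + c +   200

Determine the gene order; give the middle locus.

The two rarest classes, j c n and + + +, are the double crossovers. Comparing them with the parentals, only the j allele has switched, so j is the middle locus and the order is c – j – n.

j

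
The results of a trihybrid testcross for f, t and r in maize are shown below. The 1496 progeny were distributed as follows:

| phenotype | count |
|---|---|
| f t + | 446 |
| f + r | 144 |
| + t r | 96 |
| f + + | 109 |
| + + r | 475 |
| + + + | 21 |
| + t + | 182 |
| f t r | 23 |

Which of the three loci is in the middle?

r

The two most frequent reciprocal classes, + + r and f t +, are the parental types, so the F1 was + + r / f t +.
The two rarest classes, + + + and f t r, are the double crossovers. Comparing them with the parentals, only the r allele has switched, so r is the middle locus and the order is f – r – t.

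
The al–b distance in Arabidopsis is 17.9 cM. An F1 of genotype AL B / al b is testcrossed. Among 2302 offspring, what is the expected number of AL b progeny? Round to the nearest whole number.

A map distance of 17.9 cM corresponds to a recombination frequency of 0.179.
The F1 is AL B / al b, so AL b is a recombinant gamete class with expected frequency r/2 = 0.179/2 = 0.0895.
Expected number = 0.0895 × 2302 = 206.03 ≈ 206.

206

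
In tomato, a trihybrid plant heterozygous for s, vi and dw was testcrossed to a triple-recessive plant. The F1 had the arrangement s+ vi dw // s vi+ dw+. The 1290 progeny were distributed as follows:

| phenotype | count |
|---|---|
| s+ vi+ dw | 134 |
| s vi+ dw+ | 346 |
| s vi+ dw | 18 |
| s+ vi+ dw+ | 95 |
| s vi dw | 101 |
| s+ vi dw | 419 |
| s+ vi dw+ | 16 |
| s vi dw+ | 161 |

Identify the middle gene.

The two rarest classes, s+ vi dw+ and s vi+ dw, are the double crossovers. Comparing them with the parentals, only the dw allele has switched, so dw is the middle locus and the order is vi – dw – s.

dw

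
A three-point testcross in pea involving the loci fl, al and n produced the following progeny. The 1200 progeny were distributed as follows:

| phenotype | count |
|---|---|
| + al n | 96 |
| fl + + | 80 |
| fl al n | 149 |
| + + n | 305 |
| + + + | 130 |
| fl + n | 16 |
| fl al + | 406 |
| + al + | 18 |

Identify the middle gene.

fl

The two most frequent reciprocal classes, fl al + and + + n, are the parental types, so the F1 was fl al + / + + n.
The two rarest classes, + al + and fl + n, are the double crossovers. Comparing them with the parentals, only the fl allele has switched, so fl is the middle locus and the order is al – fl – n.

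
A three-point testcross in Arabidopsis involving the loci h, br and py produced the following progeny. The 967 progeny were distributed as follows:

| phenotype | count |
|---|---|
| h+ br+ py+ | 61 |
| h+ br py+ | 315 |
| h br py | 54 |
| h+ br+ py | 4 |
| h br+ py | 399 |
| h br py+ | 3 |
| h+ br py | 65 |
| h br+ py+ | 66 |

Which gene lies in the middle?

The two most frequent reciprocal classes, h+ br py+ and h br+ py, are the parental types, so the F1 was h+ br py+ / h br+ py.
The two rarest classes, h br py+ and h+ br+ py, are the double crossovers. Comparing them with the parentals, only the h allele has switched, so h is the middle locus and the order is py – h – br.

h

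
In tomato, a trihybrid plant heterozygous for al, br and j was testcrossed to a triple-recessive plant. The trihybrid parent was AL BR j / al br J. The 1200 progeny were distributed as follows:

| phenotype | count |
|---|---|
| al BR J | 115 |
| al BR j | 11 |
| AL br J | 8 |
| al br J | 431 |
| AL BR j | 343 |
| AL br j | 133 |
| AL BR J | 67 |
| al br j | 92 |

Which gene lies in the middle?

al

The two rarest classes, al BR j and AL br J, are the double crossovers. Comparing them with the parentals, only the al allele has switched, so al is the middle locus and the order is j – al – br.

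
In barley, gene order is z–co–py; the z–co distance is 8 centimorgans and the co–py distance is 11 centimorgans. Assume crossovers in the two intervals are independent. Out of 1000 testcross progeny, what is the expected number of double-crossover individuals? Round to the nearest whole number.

Map distances give recombination frequencies of 0.080 and 0.110 for the two intervals.
With no interference, expected double-crossover frequency = 0.080 × 0.110 = 0.00880.
Expected number = 0.00880 × 1000 = 8.80 ≈ 9.

9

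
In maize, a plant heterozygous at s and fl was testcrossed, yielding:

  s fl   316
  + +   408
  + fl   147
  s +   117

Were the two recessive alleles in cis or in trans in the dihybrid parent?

The two most frequent classes are + + (408) and s fl (316); these are the parental (non-recombinant) types.
So the F1 carried + + on one chromosome and s fl on the other — the recessive alleles are on the same chromosome (cis / coupling).

cis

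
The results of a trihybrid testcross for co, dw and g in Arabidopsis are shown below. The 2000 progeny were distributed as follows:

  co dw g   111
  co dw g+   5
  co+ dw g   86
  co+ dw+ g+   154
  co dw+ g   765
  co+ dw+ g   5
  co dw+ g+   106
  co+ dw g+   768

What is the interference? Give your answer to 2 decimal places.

0.64

The two most frequent reciprocal classes, co+ dw g+ and co dw+ g, are the parental types, so the F1 was co+ dw g+ / co dw+ g.
The two rarest classes, co dw g+ and co+ dw+ g, are the double crossovers. Comparing them with the parentals, only the co allele has switched, so co is the middle locus and the order is dw – co – g.
dw–co: (265 + 10)/2000 = 0.1375; co–g: (192 + 10)/2000 = 0.1010.
Expected DCO frequency = 0.1375 × 0.1010 ≈ 0.01389; observed = 10/2000 ≈ 0.00500.
Coefficient of coincidence = 0.00500/0.01389 ≈ 0.36; interference = 1 − 0.36 = 0.64.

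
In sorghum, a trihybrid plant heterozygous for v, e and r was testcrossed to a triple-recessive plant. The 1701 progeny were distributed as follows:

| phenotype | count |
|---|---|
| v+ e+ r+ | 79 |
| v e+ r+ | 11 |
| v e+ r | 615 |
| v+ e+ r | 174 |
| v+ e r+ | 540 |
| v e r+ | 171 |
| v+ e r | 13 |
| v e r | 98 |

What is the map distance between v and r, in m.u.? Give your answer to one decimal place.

The two most frequent reciprocal classes, v+ e r+ and v e+ r, are the parental types, so the F1 was v+ e r+ / v e+ r.
The two rarest classes, v+ e r and v e+ r+, are the double crossovers. Comparing them with the parentals, only the r allele has switched, so r is the middle locus and the order is e – r – v.
Crossovers in the r–v interval produce the single-crossover classes v e r+ and v+ e+ r (171 + 174 = 345) plus the double crossovers (24).
RF(r–v) = (345 + 24) / 1701 = 369/1701 = 0.2169 → 21.7 m.u.

21.7 m.u.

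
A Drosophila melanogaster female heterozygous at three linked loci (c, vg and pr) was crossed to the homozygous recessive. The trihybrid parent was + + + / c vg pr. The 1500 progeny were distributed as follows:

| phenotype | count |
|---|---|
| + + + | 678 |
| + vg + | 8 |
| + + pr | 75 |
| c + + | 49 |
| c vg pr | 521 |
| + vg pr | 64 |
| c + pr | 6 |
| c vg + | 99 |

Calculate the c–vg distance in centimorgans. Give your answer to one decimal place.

8.5 centimorgans

The two rarest classes, + vg + and c + pr, are the double crossovers. Comparing them with the parentals, only the vg allele has switched, so vg is the middle locus and the order is pr – vg – c.
Crossovers in the vg–c interval produce the single-crossover classes c + + and + vg pr (49 + 64 = 113) plus the double crossovers (14).
RF(vg–c) = (113 + 14) / 1500 = 127/1500 = 0.0847 → 8.5 centimorgans.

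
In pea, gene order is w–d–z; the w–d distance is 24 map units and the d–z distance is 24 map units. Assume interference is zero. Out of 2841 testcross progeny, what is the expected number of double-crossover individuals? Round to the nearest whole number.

164

Map distances give recombination frequencies of 0.240 and 0.240 for the two intervals.
With no interference, expected double-crossover frequency = 0.240 × 0.240 = 0.05760.
Expected number = 0.05760 × 2841 = 163.64 ≈ 164.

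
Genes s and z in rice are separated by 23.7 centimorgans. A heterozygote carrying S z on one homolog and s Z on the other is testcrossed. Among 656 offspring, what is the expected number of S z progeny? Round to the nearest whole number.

250

A map distance of 23.7 centimorgans corresponds to a recombination frequency of 0.237.
The F1 is S z / s Z, so S z is a parental gamete class with expected frequency (1 − r)/2 = 0.763/2 = 0.3815.
Expected number = 0.3815 × 656 = 250.26 ≈ 250.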